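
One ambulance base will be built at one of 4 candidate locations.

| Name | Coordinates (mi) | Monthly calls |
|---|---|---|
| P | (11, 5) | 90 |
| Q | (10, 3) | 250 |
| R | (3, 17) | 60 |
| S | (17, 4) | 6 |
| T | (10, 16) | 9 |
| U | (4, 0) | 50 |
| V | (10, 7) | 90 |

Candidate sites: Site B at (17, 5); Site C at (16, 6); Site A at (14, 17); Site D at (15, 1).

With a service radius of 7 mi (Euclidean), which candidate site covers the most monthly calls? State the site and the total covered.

Coverage radius r = 7 mi; a point is covered iff (Δx)²+(Δy)² ≤ 7² = 49.
  Site B (17, 5): covers {P, S} → 96
  Site C (16, 6): covers {P, Q, S, V} → 436
  Site A (14, 17): covers {T} → 9
  Site D (15, 1): covers {P, Q, S} → 346
Maximum coverage at Site C: 436 monthly calls.

Site C, covering 436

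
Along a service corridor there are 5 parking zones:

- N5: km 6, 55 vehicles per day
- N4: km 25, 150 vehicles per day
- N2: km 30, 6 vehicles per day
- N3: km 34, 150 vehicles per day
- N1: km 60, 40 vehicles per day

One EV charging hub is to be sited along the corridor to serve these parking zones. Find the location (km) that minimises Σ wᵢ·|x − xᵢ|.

x = 25

For a sum of weighted absolute distances on a line, the optimum is the weighted median (not the mean). Total weight W = 401; half-weight = 200.5.
Sort by position and accumulate weight:
  km 6 (N5, w=55) → cum 55
  km 25 (N4, w=150) → cum 205  ≥ 200.5 → median here
  km 30 (N2, w=6) → cum 211
  km 34 (N3, w=150) → cum 361
  km 60 (N1, w=40) → cum 401
Optimal location: km 25.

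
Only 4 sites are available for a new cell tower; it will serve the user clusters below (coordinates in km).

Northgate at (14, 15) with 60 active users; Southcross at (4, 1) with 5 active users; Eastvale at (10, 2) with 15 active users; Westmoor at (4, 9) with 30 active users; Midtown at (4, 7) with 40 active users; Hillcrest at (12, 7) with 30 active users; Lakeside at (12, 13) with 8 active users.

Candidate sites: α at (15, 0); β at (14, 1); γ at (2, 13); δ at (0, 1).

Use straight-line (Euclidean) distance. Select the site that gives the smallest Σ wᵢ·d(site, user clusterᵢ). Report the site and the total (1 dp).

γ, total 1811.8 km

Total weighted distance at each candidate:
  α (15, 0): total = 2321.1
  β (14, 1): total = 2089.6
  γ (2, 13): total = 1811.8
  δ (0, 1): total = 2453.7
Minimum is at γ with total 1811.8 km.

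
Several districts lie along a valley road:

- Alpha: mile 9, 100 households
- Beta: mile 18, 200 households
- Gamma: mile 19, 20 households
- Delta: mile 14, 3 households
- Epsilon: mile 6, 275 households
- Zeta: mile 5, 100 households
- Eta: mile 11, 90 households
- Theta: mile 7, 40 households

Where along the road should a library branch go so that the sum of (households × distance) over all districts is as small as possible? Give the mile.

x = 7

For a sum of weighted absolute distances on a line, the optimum is the weighted median (not the mean). Total weight W = 828; half-weight = 414.
Sort by position and accumulate weight:
  mile 5 (Zeta, w=100) → cum 100
  mile 6 (Epsilon, w=275) → cum 375
  mile 7 (Theta, w=40) → cum 415  ≥ 414 → median here
  mile 9 (Alpha, w=100) → cum 515
  mile 11 (Eta, w=90) → cum 605
  mile 14 (Delta, w=3) → cum 608
  mile 18 (Beta, w=200) → cum 808
  mile 19 (Gamma, w=20) → cum 828
Optimal location: mile 7.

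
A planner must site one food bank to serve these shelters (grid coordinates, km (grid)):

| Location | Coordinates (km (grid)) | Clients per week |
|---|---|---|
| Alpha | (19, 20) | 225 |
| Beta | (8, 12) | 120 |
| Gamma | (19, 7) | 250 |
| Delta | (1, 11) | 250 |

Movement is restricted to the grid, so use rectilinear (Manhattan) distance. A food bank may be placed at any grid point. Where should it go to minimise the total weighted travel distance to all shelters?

Manhattan distance separates: Σwᵢ(|x−xᵢ|+|y−yᵢ|) = Σwᵢ|x−xᵢ| + Σwᵢ|y−yᵢ|, so x and y are optimised independently as 1-D weighted medians.
Total weight W = 845; half = 422.5.
x-coordinate, sorted with cumulative weight:
  x=1 (Delta, w=250) cum 250
  x=8 (Beta, w=120) cum 370
  x=19 (Alpha, w=225) cum 595  ← median
  x=19 (Gamma, w=250) cum 845
⇒ x* = 19
y-coordinate, sorted with cumulative weight:
  y=7 (Gamma, w=250) cum 250
  y=11 (Delta, w=250) cum 500  ← median
  y=12 (Beta, w=120) cum 620
  y=20 (Alpha, w=225) cum 845
⇒ y* = 11

(19, 11)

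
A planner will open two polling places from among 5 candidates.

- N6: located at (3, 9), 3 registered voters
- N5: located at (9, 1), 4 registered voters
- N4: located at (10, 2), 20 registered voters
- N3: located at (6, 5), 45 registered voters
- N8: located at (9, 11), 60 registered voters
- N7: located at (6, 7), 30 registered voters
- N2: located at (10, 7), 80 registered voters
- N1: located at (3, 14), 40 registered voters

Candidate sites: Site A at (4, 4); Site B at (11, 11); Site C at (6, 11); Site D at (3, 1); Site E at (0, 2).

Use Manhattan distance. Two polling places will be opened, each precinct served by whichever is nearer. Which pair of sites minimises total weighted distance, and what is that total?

Evaluate every pair (each demand assigned to the nearer of the two):
  {Site B, Site C}: total = 1413
  {Site A, Site B}: total = 1455
  {Site A, Site C}: total = 1522
  {Site C, Site D}: total = 1649
  {Site C, Site E}: total = 1705
  {Site B, Site D}: total = 1753
  {Site B, Site E}: total = 1905
  {Site A, Site D}: total = 2367
  {Site A, Site E}: total = 2375
  {Site D, Site E}: total = 3313
Best pair: {Site B, Site C} with total 1413.

{Site B, Site C}, total 1413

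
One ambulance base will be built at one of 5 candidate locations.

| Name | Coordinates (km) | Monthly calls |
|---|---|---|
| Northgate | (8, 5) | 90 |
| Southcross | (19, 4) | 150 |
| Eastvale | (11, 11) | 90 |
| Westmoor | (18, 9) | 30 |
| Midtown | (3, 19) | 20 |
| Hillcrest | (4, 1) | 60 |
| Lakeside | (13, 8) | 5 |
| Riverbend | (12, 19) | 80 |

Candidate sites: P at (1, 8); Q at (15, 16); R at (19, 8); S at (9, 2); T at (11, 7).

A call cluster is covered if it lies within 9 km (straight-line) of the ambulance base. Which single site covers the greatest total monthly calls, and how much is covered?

T, covering 365

Coverage radius r = 9 km; a point is covered iff (Δx)²+(Δy)² ≤ 9² = 81.
  P (1, 8): covers {Northgate, Hillcrest} → 150
  Q (15, 16): covers {Eastvale, Westmoor, Lakeside, Riverbend} → 205
  R (19, 8): covers {Southcross, Eastvale, Westmoor, Lakeside} → 275
  S (9, 2): covers {Northgate, Hillcrest, Lakeside} → 155
  T (11, 7): covers {Northgate, Southcross, Eastvale, Westmoor, Lakeside} → 365
Maximum coverage at T: 365 monthly calls.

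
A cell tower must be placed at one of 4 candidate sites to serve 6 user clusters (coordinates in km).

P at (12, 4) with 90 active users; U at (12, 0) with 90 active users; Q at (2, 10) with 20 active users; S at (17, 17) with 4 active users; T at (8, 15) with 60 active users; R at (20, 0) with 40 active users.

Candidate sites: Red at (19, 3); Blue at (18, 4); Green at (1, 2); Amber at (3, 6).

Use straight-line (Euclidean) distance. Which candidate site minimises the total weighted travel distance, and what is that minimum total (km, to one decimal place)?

Blue, total 2653.8 km

Total weighted distance at each candidate:
  Red (19, 3): total = 2849.3
  Blue (18, 4): total = 2653.8
  Green (1, 2): total = 3911.5
  Amber (3, 6): total = 3295.8
Minimum is at Blue with total 2653.8 km.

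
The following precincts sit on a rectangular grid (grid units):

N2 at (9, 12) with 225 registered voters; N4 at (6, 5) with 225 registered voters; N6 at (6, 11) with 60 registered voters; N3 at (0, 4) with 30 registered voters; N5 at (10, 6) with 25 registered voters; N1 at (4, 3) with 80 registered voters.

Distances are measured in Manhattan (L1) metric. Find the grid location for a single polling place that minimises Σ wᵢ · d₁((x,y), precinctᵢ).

(6, 5)

Manhattan distance separates: Σwᵢ(|x−xᵢ|+|y−yᵢ|) = Σwᵢ|x−xᵢ| + Σwᵢ|y−yᵢ|, so x and y are optimised independently as 1-D weighted medians.
Total weight W = 645; half = 322.5.
x-coordinate, sorted with cumulative weight:
  x=0 (N3, w=30) cum 30
  x=4 (N1, w=80) cum 110
  x=6 (N4, w=225) cum 335  ← median
  x=6 (N6, w=60) cum 395
  x=9 (N2, w=225) cum 620
  x=10 (N5, w=25) cum 645
⇒ x* = 6
y-coordinate, sorted with cumulative weight:
  y=3 (N1, w=80) cum 80
  y=4 (N3, w=30) cum 110
  y=5 (N4, w=225) cum 335  ← median
  y=6 (N5, w=25) cum 360
  y=11 (N6, w=60) cum 420
  y=12 (N2, w=225) cum 645
⇒ y* = 5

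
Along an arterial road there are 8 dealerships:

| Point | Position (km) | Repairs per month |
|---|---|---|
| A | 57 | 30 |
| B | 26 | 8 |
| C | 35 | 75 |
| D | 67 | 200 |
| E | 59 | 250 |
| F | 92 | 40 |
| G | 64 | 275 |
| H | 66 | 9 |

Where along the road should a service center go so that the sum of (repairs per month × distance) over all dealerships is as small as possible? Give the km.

x = 64

For a sum of weighted absolute distances on a line, the optimum is the weighted median (not the mean). Total weight W = 887; half-weight = 443.5.
Sort by position and accumulate weight:
  km 26 (B, w=8) → cum 8
  km 35 (C, w=75) → cum 83
  km 57 (A, w=30) → cum 113
  km 59 (E, w=250) → cum 363
  km 64 (G, w=275) → cum 638  ≥ 443.5 → median here
  km 66 (H, w=9) → cum 647
  km 67 (D, w=200) → cum 847
  km 92 (F, w=40) → cum 887
Optimal location: km 64.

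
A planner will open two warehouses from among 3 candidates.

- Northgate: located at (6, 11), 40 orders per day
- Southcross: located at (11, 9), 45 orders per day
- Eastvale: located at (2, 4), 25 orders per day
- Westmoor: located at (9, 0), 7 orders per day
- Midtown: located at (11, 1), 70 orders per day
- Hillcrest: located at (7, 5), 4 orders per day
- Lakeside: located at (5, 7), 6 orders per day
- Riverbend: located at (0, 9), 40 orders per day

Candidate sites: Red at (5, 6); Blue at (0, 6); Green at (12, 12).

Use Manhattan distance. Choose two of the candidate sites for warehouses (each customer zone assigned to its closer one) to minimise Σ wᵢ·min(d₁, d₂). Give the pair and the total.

Evaluate every pair (each demand assigned to the nearer of the two):
  {Blue, Green}: total = 1693
  {Red, Blue}: total = 1723
  {Red, Green}: total = 1723
Best pair: {Blue, Green} with total 1693.

{Blue, Green}, total 1693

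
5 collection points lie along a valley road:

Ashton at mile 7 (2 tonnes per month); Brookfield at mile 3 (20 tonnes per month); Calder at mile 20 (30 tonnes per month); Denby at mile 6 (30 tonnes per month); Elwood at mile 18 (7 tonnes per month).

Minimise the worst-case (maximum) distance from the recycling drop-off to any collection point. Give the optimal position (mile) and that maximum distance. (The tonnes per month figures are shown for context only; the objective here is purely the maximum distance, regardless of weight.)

location 11.5, max distance 8.5

The 1-center on a line is the midpoint of the two extreme points: leftmost at 3, rightmost at 20.
Optimal location = (3 + 20)/2 = 11.5; maximum distance = (20 − 3)/2 = 8.5.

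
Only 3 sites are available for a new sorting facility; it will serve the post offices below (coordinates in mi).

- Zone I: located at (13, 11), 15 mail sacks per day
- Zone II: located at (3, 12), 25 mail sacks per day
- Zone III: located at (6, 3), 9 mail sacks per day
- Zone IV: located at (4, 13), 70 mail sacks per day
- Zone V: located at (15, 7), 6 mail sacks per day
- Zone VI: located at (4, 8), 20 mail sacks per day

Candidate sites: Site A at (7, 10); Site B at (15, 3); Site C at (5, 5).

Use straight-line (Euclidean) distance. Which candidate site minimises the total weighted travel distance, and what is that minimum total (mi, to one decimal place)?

Site A, total 687.0 mi

Total weighted distance at each candidate:
  Site A (7, 10): total = 687.0
  Site B (15, 3): total = 1886.0
  Site C (5, 5): total = 1040.9
Minimum is at Site A with total 687.0 mi.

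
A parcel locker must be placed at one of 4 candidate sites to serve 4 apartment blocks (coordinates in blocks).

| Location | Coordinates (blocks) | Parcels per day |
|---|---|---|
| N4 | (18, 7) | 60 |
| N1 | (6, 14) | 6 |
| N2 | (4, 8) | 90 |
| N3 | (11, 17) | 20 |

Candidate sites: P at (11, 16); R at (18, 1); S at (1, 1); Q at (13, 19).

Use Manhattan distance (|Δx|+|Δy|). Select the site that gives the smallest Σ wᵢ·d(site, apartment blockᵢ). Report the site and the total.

Total weighted distance at each candidate:
  P (11, 16): total = 2372
  R (18, 1): total = 2860
  S (1, 1): total = 2908
  Q (13, 19): total = 2972
Minimum is at P with total 2372 blocks.

P, total 2372 blocks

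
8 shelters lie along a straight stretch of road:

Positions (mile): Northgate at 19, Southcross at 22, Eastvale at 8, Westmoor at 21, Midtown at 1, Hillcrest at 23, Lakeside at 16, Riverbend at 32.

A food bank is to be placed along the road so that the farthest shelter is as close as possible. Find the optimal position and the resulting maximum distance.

The 1-center on a line is the midpoint of the two extreme points: leftmost at 1, rightmost at 32.
Optimal location = (1 + 32)/2 = 16.5; maximum distance = (32 − 1)/2 = 15.5.

location 16.5, max distance 15.5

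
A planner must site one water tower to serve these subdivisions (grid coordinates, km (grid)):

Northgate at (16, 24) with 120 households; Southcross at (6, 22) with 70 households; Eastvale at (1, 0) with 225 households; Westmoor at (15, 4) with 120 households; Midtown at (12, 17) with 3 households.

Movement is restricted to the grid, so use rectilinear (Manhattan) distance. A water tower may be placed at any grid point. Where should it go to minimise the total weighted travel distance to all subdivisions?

(6, 4)

Manhattan distance separates: Σwᵢ(|x−xᵢ|+|y−yᵢ|) = Σwᵢ|x−xᵢ| + Σwᵢ|y−yᵢ|, so x and y are optimised independently as 1-D weighted medians.
Total weight W = 538; half = 269.
x-coordinate, sorted with cumulative weight:
  x=1 (Eastvale, w=225) cum 225
  x=6 (Southcross, w=70) cum 295  ← median
  x=12 (Midtown, w=3) cum 298
  x=15 (Westmoor, w=120) cum 418
  x=16 (Northgate, w=120) cum 538
⇒ x* = 6
y-coordinate, sorted with cumulative weight:
  y=0 (Eastvale, w=225) cum 225
  y=4 (Westmoor, w=120) cum 345  ← median
  y=17 (Midtown, w=3) cum 348
  y=22 (Southcross, w=70) cum 418
  y=24 (Northgate, w=120) cum 538
⇒ y* = 4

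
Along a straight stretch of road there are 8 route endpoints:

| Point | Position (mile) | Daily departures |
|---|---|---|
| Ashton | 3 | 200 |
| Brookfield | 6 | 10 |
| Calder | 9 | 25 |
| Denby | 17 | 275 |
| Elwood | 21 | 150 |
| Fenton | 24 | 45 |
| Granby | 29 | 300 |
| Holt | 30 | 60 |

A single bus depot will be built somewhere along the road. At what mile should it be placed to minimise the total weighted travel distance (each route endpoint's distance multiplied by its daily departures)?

x = 21

For a sum of weighted absolute distances on a line, the optimum is the weighted median (not the mean). Total weight W = 1065; half-weight = 532.5.
Sort by position and accumulate weight:
  mile 3 (Ashton, w=200) → cum 200
  mile 6 (Brookfield, w=10) → cum 210
  mile 9 (Calder, w=25) → cum 235
  mile 17 (Denby, w=275) → cum 510
  mile 21 (Elwood, w=150) → cum 660  ≥ 532.5 → median here
  mile 24 (Fenton, w=45) → cum 705
  mile 29 (Granby, w=300) → cum 1005
  mile 30 (Holt, w=60) → cum 1065
Optimal location: mile 21.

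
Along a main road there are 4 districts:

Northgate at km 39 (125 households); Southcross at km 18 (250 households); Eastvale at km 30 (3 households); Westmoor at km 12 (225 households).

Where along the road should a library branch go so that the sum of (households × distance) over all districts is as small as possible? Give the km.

For a sum of weighted absolute distances on a line, the optimum is the weighted median (not the mean). Total weight W = 603; half-weight = 301.5.
Sort by position and accumulate weight:
  km 12 (Westmoor, w=225) → cum 225
  km 18 (Southcross, w=250) → cum 475  ≥ 301.5 → median here
  km 30 (Eastvale, w=3) → cum 478
  km 39 (Northgate, w=125) → cum 603
Optimal location: km 18.

x = 18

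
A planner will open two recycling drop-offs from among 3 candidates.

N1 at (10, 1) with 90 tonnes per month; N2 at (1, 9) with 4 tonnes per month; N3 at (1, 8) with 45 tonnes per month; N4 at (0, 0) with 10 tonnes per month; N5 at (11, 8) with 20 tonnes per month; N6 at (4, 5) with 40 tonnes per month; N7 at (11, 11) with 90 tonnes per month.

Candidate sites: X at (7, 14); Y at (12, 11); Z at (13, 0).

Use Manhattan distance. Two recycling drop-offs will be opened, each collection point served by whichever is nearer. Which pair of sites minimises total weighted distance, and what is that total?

Evaluate every pair (each demand assigned to the nearer of the two):
  {Y, Z}: total = 1902
  {X, Z}: total = 2384
  {X, Y}: total = 2524
Best pair: {Y, Z} with total 1902.

{Y, Z}, total 1902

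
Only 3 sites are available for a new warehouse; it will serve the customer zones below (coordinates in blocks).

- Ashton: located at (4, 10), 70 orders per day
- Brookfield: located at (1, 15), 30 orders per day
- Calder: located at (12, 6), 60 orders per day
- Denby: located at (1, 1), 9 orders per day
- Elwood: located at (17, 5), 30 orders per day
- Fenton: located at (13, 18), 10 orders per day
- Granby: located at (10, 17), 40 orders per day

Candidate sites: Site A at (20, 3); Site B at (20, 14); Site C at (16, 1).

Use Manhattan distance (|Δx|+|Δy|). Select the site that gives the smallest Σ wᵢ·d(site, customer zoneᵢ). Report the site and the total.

Total weighted distance at each candidate:
  Site A (20, 3): total = 4719
  Site B (20, 14): total = 4238
  Site C (16, 1): total = 4245
Minimum is at Site B with total 4238 blocks.

Site B, total 4238 blocks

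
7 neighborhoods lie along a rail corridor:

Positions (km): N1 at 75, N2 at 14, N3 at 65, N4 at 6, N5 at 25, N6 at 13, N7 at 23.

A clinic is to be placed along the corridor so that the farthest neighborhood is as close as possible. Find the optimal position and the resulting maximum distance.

location 40.5, max distance 34.5

The 1-center on a line is the midpoint of the two extreme points: leftmost at 6, rightmost at 75.
Optimal location = (6 + 75)/2 = 40.5; maximum distance = (75 − 6)/2 = 34.5.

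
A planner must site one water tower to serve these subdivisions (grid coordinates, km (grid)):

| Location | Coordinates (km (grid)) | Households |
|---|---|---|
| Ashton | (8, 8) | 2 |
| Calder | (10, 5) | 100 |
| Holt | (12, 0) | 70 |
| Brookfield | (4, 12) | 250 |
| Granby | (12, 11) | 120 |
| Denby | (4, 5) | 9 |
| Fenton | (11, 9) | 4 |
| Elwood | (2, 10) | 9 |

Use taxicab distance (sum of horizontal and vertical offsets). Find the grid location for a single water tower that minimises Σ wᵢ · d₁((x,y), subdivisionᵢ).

(10, 11)

Manhattan distance separates: Σwᵢ(|x−xᵢ|+|y−yᵢ|) = Σwᵢ|x−xᵢ| + Σwᵢ|y−yᵢ|, so x and y are optimised independently as 1-D weighted medians.
Total weight W = 564; half = 282.
x-coordinate, sorted with cumulative weight:
  x=2 (Elwood, w=9) cum 9
  x=4 (Brookfield, w=250) cum 259
  x=4 (Denby, w=9) cum 268
  x=8 (Ashton, w=2) cum 270
  x=10 (Calder, w=100) cum 370  ← median
  x=11 (Fenton, w=4) cum 374
  x=12 (Holt, w=70) cum 444
  x=12 (Granby, w=120) cum 564
⇒ x* = 10
y-coordinate, sorted with cumulative weight:
  y=0 (Holt, w=70) cum 70
  y=5 (Calder, w=100) cum 170
  y=5 (Denby, w=9) cum 179
  y=8 (Ashton, w=2) cum 181
  y=9 (Fenton, w=4) cum 185
  y=10 (Elwood, w=9) cum 194
  y=11 (Granby, w=120) cum 314  ← median
  y=12 (Brookfield, w=250) cum 564
⇒ y* = 11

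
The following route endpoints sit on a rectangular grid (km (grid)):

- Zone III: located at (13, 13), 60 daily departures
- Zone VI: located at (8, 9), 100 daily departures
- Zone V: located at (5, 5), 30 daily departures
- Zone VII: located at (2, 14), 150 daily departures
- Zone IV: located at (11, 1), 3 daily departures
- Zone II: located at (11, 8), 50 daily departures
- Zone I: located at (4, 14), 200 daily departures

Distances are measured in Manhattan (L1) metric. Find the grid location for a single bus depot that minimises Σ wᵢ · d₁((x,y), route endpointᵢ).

Manhattan distance separates: Σwᵢ(|x−xᵢ|+|y−yᵢ|) = Σwᵢ|x−xᵢ| + Σwᵢ|y−yᵢ|, so x and y are optimised independently as 1-D weighted medians.
Total weight W = 593; half = 296.5.
x-coordinate, sorted with cumulative weight:
  x=2 (Zone VII, w=150) cum 150
  x=4 (Zone I, w=200) cum 350  ← median
  x=5 (Zone V, w=30) cum 380
  x=8 (Zone VI, w=100) cum 480
  x=11 (Zone IV, w=3) cum 483
  x=11 (Zone II, w=50) cum 533
  x=13 (Zone III, w=60) cum 593
⇒ x* = 4
y-coordinate, sorted with cumulative weight:
  y=1 (Zone IV, w=3) cum 3
  y=5 (Zone V, w=30) cum 33
  y=8 (Zone II, w=50) cum 83
  y=9 (Zone VI, w=100) cum 183
  y=13 (Zone III, w=60) cum 243
  y=14 (Zone VII, w=150) cum 393  ← median
  y=14 (Zone I, w=200) cum 593
⇒ y* = 14

(4, 14)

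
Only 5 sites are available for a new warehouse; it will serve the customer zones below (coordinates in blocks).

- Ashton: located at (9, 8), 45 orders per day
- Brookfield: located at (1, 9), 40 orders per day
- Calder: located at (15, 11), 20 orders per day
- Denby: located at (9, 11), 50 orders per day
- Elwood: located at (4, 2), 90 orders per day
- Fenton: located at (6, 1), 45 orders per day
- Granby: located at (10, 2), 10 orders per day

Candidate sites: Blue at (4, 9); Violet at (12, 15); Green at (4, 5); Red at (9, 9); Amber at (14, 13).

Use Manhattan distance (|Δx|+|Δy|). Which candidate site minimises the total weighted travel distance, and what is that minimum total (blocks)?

Total weighted distance at each candidate:
  Blue (4, 9): total = 2210
  Violet (12, 15): total = 4560
  Green (4, 5): total = 2160
  Red (9, 9): total = 2280
  Amber (14, 13): total = 4480
Minimum is at Green with total 2160 blocks.

Green, total 2160 blocks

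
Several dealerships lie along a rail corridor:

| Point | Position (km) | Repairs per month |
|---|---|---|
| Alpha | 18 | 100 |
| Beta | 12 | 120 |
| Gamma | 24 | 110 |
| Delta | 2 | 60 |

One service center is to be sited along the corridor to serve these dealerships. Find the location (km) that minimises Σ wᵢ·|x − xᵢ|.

x = 18

For a sum of weighted absolute distances on a line, the optimum is the weighted median (not the mean). Total weight W = 390; half-weight = 195.
Sort by position and accumulate weight:
  km 2 (Delta, w=60) → cum 60
  km 12 (Beta, w=120) → cum 180
  km 18 (Alpha, w=100) → cum 280  ≥ 195 → median here
  km 24 (Gamma, w=110) → cum 390
Optimal location: km 18.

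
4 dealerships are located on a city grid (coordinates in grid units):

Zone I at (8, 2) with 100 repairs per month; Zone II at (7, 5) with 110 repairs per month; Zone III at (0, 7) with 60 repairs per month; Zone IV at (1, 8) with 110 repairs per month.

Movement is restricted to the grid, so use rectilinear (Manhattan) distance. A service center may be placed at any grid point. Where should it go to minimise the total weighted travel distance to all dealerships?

(7, 5)

Manhattan distance separates: Σwᵢ(|x−xᵢ|+|y−yᵢ|) = Σwᵢ|x−xᵢ| + Σwᵢ|y−yᵢ|, so x and y are optimised independently as 1-D weighted medians.
Total weight W = 380; half = 190.
x-coordinate, sorted with cumulative weight:
  x=0 (Zone III, w=60) cum 60
  x=1 (Zone IV, w=110) cum 170
  x=7 (Zone II, w=110) cum 280  ← median
  x=8 (Zone I, w=100) cum 380
⇒ x* = 7
y-coordinate, sorted with cumulative weight:
  y=2 (Zone I, w=100) cum 100
  y=5 (Zone II, w=110) cum 210  ← median
  y=7 (Zone III, w=60) cum 270
  y=8 (Zone IV, w=110) cum 380
⇒ y* = 5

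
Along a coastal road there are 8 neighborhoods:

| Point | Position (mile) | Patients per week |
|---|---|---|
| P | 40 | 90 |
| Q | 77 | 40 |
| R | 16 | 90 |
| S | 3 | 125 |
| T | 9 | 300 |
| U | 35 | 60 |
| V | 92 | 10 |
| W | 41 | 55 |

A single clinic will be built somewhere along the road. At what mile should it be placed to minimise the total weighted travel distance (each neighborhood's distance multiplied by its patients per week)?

x = 9

For a sum of weighted absolute distances on a line, the optimum is the weighted median (not the mean). Total weight W = 770; half-weight = 385.
Sort by position and accumulate weight:
  mile 3 (S, w=125) → cum 125
  mile 9 (T, w=300) → cum 425  ≥ 385 → median here
  mile 16 (R, w=90) → cum 515
  mile 35 (U, w=60) → cum 575
  mile 40 (P, w=90) → cum 665
  mile 41 (W, w=55) → cum 720
  mile 77 (Q, w=40) → cum 760
  mile 92 (V, w=10) → cum 770
Optimal location: mile 9.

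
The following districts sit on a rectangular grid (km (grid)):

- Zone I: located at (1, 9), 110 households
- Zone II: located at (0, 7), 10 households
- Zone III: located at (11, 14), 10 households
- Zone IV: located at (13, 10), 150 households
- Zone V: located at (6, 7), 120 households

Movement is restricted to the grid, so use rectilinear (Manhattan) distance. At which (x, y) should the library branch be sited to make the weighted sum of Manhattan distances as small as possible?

Manhattan distance separates: Σwᵢ(|x−xᵢ|+|y−yᵢ|) = Σwᵢ|x−xᵢ| + Σwᵢ|y−yᵢ|, so x and y are optimised independently as 1-D weighted medians.
Total weight W = 400; half = 200.
x-coordinate, sorted with cumulative weight:
  x=0 (Zone II, w=10) cum 10
  x=1 (Zone I, w=110) cum 120
  x=6 (Zone V, w=120) cum 240  ← median
  x=11 (Zone III, w=10) cum 250
  x=13 (Zone IV, w=150) cum 400
⇒ x* = 6
y-coordinate, sorted with cumulative weight:
  y=7 (Zone II, w=10) cum 10
  y=7 (Zone V, w=120) cum 130
  y=9 (Zone I, w=110) cum 240  ← median
  y=10 (Zone IV, w=150) cum 390
  y=14 (Zone III, w=10) cum 400
⇒ y* = 9

(6, 9)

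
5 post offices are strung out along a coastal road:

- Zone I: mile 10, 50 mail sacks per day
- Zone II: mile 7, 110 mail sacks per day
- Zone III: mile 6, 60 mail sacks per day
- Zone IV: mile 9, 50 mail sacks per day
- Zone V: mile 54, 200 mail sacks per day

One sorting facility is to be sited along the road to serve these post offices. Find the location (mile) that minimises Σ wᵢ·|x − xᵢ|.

For a sum of weighted absolute distances on a line, the optimum is the weighted median (not the mean). Total weight W = 470; half-weight = 235.
Sort by position and accumulate weight:
  mile 6 (Zone III, w=60) → cum 60
  mile 7 (Zone II, w=110) → cum 170
  mile 9 (Zone IV, w=50) → cum 220
  mile 10 (Zone I, w=50) → cum 270  ≥ 235 → median here
  mile 54 (Zone V, w=200) → cum 470
Optimal location: mile 10.

x = 10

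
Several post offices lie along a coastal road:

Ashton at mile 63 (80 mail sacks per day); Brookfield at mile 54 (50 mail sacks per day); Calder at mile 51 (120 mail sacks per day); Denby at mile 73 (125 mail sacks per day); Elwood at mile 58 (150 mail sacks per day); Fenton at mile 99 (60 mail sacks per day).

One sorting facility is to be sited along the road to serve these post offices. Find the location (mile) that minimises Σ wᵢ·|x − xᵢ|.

For a sum of weighted absolute distances on a line, the optimum is the weighted median (not the mean). Total weight W = 585; half-weight = 292.5.
Sort by position and accumulate weight:
  mile 51 (Calder, w=120) → cum 120
  mile 54 (Brookfield, w=50) → cum 170
  mile 58 (Elwood, w=150) → cum 320  ≥ 292.5 → median here
  mile 63 (Ashton, w=80) → cum 400
  mile 73 (Denby, w=125) → cum 525
  mile 99 (Fenton, w=60) → cum 585
Optimal location: mile 58.

x = 58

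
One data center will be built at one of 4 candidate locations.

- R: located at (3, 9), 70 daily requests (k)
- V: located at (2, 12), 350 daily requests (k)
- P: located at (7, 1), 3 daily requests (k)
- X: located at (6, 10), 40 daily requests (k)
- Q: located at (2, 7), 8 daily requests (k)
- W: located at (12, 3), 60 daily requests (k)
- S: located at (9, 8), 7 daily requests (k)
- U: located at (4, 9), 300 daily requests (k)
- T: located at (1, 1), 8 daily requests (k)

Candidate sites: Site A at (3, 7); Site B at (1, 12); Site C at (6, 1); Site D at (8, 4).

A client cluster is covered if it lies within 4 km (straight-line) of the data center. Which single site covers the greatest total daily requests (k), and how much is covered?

Coverage radius r = 4 km; a point is covered iff (Δx)²+(Δy)² ≤ 4² = 16.
  Site A (3, 7): covers {R, Q, U} → 378
  Site B (1, 12): covers {R, V} → 420
  Site C (6, 1): covers {P} → 3
  Site D (8, 4): covers {P} → 3
Maximum coverage at Site B: 420 daily requests (k).

Site B, covering 420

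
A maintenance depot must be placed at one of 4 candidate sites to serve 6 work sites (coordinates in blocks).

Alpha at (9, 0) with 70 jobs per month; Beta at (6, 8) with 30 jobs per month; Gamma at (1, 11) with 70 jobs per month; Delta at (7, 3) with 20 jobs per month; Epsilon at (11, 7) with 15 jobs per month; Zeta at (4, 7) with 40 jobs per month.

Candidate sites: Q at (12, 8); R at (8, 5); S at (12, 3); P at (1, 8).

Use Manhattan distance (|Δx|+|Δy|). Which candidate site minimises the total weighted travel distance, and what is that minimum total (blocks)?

Total weighted distance at each candidate:
  Q (12, 8): total = 2520
  R (8, 5): total = 1855
  S (12, 3): total = 2735
  P (1, 8): total = 2025
Minimum is at R with total 1855 blocks.

R, total 1855 blocks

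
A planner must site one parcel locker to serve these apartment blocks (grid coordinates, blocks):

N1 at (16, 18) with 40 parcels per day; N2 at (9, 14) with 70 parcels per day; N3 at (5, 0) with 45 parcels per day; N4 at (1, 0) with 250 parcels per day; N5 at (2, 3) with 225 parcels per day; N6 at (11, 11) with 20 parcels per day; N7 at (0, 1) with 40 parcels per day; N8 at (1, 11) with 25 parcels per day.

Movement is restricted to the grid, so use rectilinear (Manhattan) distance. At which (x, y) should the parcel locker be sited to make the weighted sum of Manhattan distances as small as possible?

(2, 3)

Manhattan distance separates: Σwᵢ(|x−xᵢ|+|y−yᵢ|) = Σwᵢ|x−xᵢ| + Σwᵢ|y−yᵢ|, so x and y are optimised independently as 1-D weighted medians.
Total weight W = 715; half = 357.5.
x-coordinate, sorted with cumulative weight:
  x=0 (N7, w=40) cum 40
  x=1 (N4, w=250) cum 290
  x=1 (N8, w=25) cum 315
  x=2 (N5, w=225) cum 540  ← median
  x=5 (N3, w=45) cum 585
  x=9 (N2, w=70) cum 655
  x=11 (N6, w=20) cum 675
  x=16 (N1, w=40) cum 715
⇒ x* = 2
y-coordinate, sorted with cumulative weight:
  y=0 (N3, w=45) cum 45
  y=0 (N4, w=250) cum 295
  y=1 (N7, w=40) cum 335
  y=3 (N5, w=225) cum 560  ← median
  y=11 (N6, w=20) cum 580
  y=11 (N8, w=25) cum 605
  y=14 (N2, w=70) cum 675
  y=18 (N1, w=40) cum 715
⇒ y* = 3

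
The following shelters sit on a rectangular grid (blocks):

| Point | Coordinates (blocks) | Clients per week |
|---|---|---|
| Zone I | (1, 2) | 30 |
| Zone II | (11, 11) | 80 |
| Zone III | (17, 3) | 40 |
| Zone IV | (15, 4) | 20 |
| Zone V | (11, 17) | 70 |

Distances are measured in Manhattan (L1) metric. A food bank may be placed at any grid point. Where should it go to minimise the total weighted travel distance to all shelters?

(11, 11)

Manhattan distance separates: Σwᵢ(|x−xᵢ|+|y−yᵢ|) = Σwᵢ|x−xᵢ| + Σwᵢ|y−yᵢ|, so x and y are optimised independently as 1-D weighted medians.
Total weight W = 240; half = 120.
x-coordinate, sorted with cumulative weight:
  x=1 (Zone I, w=30) cum 30
  x=11 (Zone II, w=80) cum 110
  x=11 (Zone V, w=70) cum 180  ← median
  x=15 (Zone IV, w=20) cum 200
  x=17 (Zone III, w=40) cum 240
⇒ x* = 11
y-coordinate, sorted with cumulative weight:
  y=2 (Zone I, w=30) cum 30
  y=3 (Zone III, w=40) cum 70
  y=4 (Zone IV, w=20) cum 90
  y=11 (Zone II, w=80) cum 170  ← median
  y=17 (Zone V, w=70) cum 240
⇒ y* = 11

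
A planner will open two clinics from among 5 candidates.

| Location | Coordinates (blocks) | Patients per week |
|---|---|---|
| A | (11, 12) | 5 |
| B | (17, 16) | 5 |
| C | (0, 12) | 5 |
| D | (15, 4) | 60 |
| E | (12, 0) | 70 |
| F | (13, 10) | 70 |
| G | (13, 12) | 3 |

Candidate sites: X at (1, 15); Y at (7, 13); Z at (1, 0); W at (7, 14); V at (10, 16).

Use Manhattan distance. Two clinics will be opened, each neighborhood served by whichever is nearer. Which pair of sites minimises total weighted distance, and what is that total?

{Z, V}, total 2566

Evaluate every pair (each demand assigned to the nearer of the two):
  {Z, V}: total = 2566
  {Y, Z}: total = 2571
  {Z, W}: total = 2709
  {X, V}: total = 3011
  {Y, V}: total = 3031
  {W, V}: total = 3036
  {X, Y}: total = 3041
  {Y, W}: total = 3056
  {X, W}: total = 3244
  {X, Z}: total = 3255
Best pair: {Z, V} with total 2566.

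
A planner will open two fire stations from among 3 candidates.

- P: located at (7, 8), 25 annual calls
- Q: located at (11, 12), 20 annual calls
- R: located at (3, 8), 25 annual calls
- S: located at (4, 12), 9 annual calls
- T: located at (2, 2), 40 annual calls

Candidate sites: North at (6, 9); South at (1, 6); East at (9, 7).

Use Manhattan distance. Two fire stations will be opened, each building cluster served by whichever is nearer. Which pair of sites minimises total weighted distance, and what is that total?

Evaluate every pair (each demand assigned to the nearer of the two):
  {North, South}: total = 555
  {South, East}: total = 596
  {North, East}: total = 775
Best pair: {North, South} with total 555.

{North, South}, total 555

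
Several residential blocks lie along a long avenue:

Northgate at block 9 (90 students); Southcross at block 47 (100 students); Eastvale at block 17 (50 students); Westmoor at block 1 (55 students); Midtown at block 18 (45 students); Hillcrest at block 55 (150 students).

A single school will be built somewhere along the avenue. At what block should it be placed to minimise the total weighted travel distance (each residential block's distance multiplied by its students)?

x = 47

For a sum of weighted absolute distances on a line, the optimum is the weighted median (not the mean). Total weight W = 490; half-weight = 245.
Sort by position and accumulate weight:
  block 1 (Westmoor, w=55) → cum 55
  block 9 (Northgate, w=90) → cum 145
  block 17 (Eastvale, w=50) → cum 195
  block 18 (Midtown, w=45) → cum 240
  block 47 (Southcross, w=100) → cum 340  ≥ 245 → median here
  block 55 (Hillcrest, w=150) → cum 490
Optimal location: block 47.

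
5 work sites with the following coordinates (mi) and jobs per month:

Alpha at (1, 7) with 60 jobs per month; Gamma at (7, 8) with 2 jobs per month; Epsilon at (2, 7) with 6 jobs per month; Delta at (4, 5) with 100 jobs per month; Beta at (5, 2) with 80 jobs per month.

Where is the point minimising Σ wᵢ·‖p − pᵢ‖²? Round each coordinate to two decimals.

(3.57, 4.59)

The minimiser of Σwᵢ‖p−pᵢ‖² is the weighted centroid p* = (Σwᵢpᵢ)/(Σwᵢ).
Σwᵢ = 248.
Σwᵢxᵢ = 60·1 + 2·7 + 6·2 + 100·4 + 80·5 = 886.
Σwᵢyᵢ = 60·7 + 2·8 + 6·7 + 100·5 + 80·2 = 1138.
x* = 886/248 = 3.57, y* = 1138/248 = 4.59.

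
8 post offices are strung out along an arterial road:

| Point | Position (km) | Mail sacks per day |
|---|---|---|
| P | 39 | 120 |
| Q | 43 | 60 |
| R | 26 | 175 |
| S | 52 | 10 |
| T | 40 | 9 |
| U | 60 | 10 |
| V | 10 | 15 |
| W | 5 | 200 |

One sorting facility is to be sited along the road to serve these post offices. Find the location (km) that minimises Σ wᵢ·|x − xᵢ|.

For a sum of weighted absolute distances on a line, the optimum is the weighted median (not the mean). Total weight W = 599; half-weight = 299.5.
Sort by position and accumulate weight:
  km 5 (W, w=200) → cum 200
  km 10 (V, w=15) → cum 215
  km 26 (R, w=175) → cum 390  ≥ 299.5 → median here
  km 39 (P, w=120) → cum 510
  km 40 (T, w=9) → cum 519
  km 43 (Q, w=60) → cum 579
  km 52 (S, w=10) → cum 589
  km 60 (U, w=10) → cum 599
Optimal location: km 26.

x = 26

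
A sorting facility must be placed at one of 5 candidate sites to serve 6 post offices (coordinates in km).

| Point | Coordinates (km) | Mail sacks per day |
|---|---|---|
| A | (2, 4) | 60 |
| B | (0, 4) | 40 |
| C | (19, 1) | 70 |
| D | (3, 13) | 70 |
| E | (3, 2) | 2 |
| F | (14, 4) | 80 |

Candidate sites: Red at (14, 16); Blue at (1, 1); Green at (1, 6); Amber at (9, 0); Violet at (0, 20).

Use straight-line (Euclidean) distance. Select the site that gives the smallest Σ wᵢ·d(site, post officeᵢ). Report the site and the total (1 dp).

Total weighted distance at each candidate:
  Red (14, 16): total = 4656.3
  Blue (1, 1): total = 3499.6
  Green (1, 6): total = 3102.1
  Amber (9, 0): total = 3108.3
  Violet (0, 20): total = 5758.8
Minimum is at Green with total 3102.1 km.

Green, total 3102.1 km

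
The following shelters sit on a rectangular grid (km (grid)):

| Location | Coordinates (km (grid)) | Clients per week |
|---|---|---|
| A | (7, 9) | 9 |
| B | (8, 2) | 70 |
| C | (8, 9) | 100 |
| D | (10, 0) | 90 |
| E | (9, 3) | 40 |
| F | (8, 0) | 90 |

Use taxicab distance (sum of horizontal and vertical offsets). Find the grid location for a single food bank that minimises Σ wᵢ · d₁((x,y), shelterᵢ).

Manhattan distance separates: Σwᵢ(|x−xᵢ|+|y−yᵢ|) = Σwᵢ|x−xᵢ| + Σwᵢ|y−yᵢ|, so x and y are optimised independently as 1-D weighted medians.
Total weight W = 399; half = 199.5.
x-coordinate, sorted with cumulative weight:
  x=7 (A, w=9) cum 9
  x=8 (B, w=70) cum 79
  x=8 (C, w=100) cum 179
  x=8 (F, w=90) cum 269  ← median
  x=9 (E, w=40) cum 309
  x=10 (D, w=90) cum 399
⇒ x* = 8
y-coordinate, sorted with cumulative weight:
  y=0 (D, w=90) cum 90
  y=0 (F, w=90) cum 180
  y=2 (B, w=70) cum 250  ← median
  y=3 (E, w=40) cum 290
  y=9 (A, w=9) cum 299
  y=9 (C, w=100) cum 399
⇒ y* = 2

(8, 2)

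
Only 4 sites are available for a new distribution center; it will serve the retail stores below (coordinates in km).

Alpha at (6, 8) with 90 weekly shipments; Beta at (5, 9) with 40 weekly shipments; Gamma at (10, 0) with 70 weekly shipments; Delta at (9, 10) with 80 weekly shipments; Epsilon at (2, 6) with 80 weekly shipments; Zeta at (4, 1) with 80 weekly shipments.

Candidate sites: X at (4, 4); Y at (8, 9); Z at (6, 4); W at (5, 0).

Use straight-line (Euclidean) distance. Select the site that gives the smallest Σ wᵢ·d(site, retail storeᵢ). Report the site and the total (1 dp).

Total weighted distance at each candidate:
  X (4, 4): total = 2202.3
  Y (8, 9): total = 2331.9
  Z (6, 4): total = 2142.8
  W (5, 0): total = 2947.0
Minimum is at Z with total 2142.8 km.

Z, total 2142.8 km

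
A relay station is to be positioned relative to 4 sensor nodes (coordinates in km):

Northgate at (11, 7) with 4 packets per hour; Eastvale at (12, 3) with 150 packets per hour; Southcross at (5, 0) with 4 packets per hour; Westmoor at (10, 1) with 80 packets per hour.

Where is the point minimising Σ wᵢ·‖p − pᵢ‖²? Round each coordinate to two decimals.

The minimiser of Σwᵢ‖p−pᵢ‖² is the weighted centroid p* = (Σwᵢpᵢ)/(Σwᵢ).
Σwᵢ = 238.
Σwᵢxᵢ = 4·11 + 150·12 + 4·5 + 80·10 = 2664.
Σwᵢyᵢ = 4·7 + 150·3 + 4·0 + 80·1 = 558.
x* = 2664/238 = 11.19, y* = 558/238 = 2.34.

(11.19, 2.34)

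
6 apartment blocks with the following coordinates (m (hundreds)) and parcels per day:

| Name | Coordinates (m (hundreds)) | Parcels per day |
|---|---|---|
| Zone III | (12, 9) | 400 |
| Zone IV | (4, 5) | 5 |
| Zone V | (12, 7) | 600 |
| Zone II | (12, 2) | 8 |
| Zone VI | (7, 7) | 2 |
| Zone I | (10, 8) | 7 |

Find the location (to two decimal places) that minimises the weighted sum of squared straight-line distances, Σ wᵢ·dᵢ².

(11.94, 7.74)

The minimiser of Σwᵢ‖p−pᵢ‖² is the weighted centroid p* = (Σwᵢpᵢ)/(Σwᵢ).
Σwᵢ = 1022.
Σwᵢxᵢ = 400·12 + 5·4 + 600·12 + 8·12 + 2·7 + 7·10 = 12200.
Σwᵢyᵢ = 400·9 + 5·5 + 600·7 + 8·2 + 2·7 + 7·8 = 7911.
x* = 12200/1022 = 11.94, y* = 7911/1022 = 7.74.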